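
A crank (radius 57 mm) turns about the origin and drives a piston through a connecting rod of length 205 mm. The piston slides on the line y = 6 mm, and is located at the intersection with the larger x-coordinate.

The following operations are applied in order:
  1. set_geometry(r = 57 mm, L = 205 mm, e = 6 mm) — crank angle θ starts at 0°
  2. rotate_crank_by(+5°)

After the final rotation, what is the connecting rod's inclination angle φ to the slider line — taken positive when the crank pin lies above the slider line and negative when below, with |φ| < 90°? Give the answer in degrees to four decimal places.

-0.2885

set_geometry: r = 57 mm, L = 205 mm, e = 6 mm; θ ← 0°
rotate_crank_by(+5°): θ ← 0° +5° = 5°
crank pin P = (r cos θ, r sin θ) = (56.783098, 4.967877)
h = r sin θ − e = 4.967877 − 6 = -1.032123
sin φ = h / L = -1.032123 / 205 = -0.00503474
φ = arcsin(-0.00503474) = -0.288471°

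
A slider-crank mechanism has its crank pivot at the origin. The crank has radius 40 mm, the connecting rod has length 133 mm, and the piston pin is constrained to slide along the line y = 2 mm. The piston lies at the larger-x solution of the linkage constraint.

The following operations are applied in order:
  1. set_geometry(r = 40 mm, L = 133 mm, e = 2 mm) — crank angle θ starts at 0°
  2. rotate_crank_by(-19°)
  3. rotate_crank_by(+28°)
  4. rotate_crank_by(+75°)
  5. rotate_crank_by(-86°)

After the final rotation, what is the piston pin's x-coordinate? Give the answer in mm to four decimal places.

set_geometry: r = 40 mm, L = 133 mm, e = 2 mm; θ ← 0°
rotate_crank_by(-19°): θ ← 0° -19° = -19°
rotate_crank_by(+28°): θ ← -19° +28° = 9°
rotate_crank_by(+75°): θ ← 9° +75° = 84°
rotate_crank_by(-86°): θ ← 84° -86° = -2°
crank pin P = (r cos θ, r sin θ) = (39.975633, -1.395980)
h = r sin θ − e = -1.395980 − 2 = -3.395980
x = r cos θ + √(L² − h²) = 39.975633 + √(17689.0 − 11.5327) = 39.975633 + 132.956637 = 172.932270

172.9323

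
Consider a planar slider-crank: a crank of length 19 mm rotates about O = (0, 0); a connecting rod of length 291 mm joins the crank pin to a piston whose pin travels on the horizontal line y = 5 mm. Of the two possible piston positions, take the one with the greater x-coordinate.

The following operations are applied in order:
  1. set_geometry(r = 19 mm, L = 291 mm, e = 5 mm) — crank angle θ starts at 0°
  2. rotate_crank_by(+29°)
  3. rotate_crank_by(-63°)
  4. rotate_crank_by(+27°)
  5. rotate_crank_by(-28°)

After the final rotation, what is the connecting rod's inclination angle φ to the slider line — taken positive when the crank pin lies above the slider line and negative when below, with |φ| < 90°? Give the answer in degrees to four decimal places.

set_geometry: r = 19 mm, L = 291 mm, e = 5 mm; θ ← 0°
rotate_crank_by(+29°): θ ← 0° +29° = 29°
rotate_crank_by(-63°): θ ← 29° -63° = -34°
rotate_crank_by(+27°): θ ← -34° +27° = -7°
rotate_crank_by(-28°): θ ← -7° -28° = -35°
crank pin P = (r cos θ, r sin θ) = (15.563889, -10.897952)
h = r sin θ − e = -10.897952 − 5 = -15.897952
sin φ = h / L = -15.897952 / 291 = -0.05463214
φ = arcsin(-0.05463214) = -3.131750°

-3.1318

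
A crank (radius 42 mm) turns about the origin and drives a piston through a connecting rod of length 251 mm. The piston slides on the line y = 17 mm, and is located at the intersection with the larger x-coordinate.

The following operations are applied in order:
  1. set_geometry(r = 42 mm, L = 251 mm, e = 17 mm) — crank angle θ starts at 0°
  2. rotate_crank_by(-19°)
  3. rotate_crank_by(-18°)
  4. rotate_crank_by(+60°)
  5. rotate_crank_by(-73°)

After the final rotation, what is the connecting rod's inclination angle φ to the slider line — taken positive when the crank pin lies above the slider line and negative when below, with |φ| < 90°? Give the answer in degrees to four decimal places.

-11.2980

set_geometry: r = 42 mm, L = 251 mm, e = 17 mm; θ ← 0°
rotate_crank_by(-19°): θ ← 0° -19° = -19°
rotate_crank_by(-18°): θ ← -19° -18° = -37°
rotate_crank_by(+60°): θ ← -37° +60° = 23°
rotate_crank_by(-73°): θ ← 23° -73° = -50°
crank pin P = (r cos θ, r sin θ) = (26.997080, -32.173867)
h = r sin θ − e = -32.173867 − 17 = -49.173867
sin φ = h / L = -49.173867 / 251 = -0.19591182
φ = arcsin(-0.19591182) = -11.297994°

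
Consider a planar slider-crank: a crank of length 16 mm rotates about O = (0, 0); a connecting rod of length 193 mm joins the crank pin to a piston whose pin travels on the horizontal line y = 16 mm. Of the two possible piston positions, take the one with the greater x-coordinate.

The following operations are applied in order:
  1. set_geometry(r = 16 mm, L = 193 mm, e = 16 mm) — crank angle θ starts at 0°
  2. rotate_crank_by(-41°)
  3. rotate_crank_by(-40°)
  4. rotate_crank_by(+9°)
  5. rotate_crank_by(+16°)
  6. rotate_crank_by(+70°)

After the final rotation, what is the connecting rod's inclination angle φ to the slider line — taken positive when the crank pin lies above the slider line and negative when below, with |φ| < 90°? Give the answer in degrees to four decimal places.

set_geometry: r = 16 mm, L = 193 mm, e = 16 mm; θ ← 0°
rotate_crank_by(-41°): θ ← 0° -41° = -41°
rotate_crank_by(-40°): θ ← -41° -40° = -81°
rotate_crank_by(+9°): θ ← -81° +9° = -72°
rotate_crank_by(+16°): θ ← -72° +16° = -56°
rotate_crank_by(+70°): θ ← -56° +70° = 14°
crank pin P = (r cos θ, r sin θ) = (15.524732, 3.870750)
h = r sin θ − e = 3.870750 − 16 = -12.129250
sin φ = h / L = -12.129250 / 193 = -0.06284585
φ = arcsin(-0.06284585) = -3.603177°

-3.6032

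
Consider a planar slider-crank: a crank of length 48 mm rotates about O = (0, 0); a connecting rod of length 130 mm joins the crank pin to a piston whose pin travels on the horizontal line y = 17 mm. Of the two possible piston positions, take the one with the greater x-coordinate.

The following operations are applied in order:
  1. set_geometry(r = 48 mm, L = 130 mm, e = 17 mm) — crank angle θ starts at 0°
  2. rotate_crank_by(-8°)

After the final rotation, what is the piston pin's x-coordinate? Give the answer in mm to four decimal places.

set_geometry: r = 48 mm, L = 130 mm, e = 17 mm; θ ← 0°
rotate_crank_by(-8°): θ ← 0° -8° = -8°
crank pin P = (r cos θ, r sin θ) = (47.532867, -6.680309)
h = r sin θ − e = -6.680309 − 17 = -23.680309
x = r cos θ + √(L² − h²) = 47.532867 + √(16900.0 − 560.7570) = 47.532867 + 127.825048 = 175.357916

175.3579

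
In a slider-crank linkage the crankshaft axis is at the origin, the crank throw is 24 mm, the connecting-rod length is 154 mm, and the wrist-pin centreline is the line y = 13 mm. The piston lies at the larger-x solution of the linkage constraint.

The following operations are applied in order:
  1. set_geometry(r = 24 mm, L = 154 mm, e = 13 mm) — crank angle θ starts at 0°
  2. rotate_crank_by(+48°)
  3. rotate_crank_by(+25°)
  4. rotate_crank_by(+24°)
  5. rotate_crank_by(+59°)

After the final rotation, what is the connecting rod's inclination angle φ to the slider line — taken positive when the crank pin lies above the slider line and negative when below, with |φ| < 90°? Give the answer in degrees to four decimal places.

-1.2049

set_geometry: r = 24 mm, L = 154 mm, e = 13 mm; θ ← 0°
rotate_crank_by(+48°): θ ← 0° +48° = 48°
rotate_crank_by(+25°): θ ← 48° +25° = 73°
rotate_crank_by(+24°): θ ← 73° +24° = 97°
rotate_crank_by(+59°): θ ← 97° +59° = 156°
crank pin P = (r cos θ, r sin θ) = (-21.925091, 9.761679)
h = r sin θ − e = 9.761679 − 13 = -3.238321
sin φ = h / L = -3.238321 / 154 = -0.02102806
φ = arcsin(-0.02102806) = -1.204908°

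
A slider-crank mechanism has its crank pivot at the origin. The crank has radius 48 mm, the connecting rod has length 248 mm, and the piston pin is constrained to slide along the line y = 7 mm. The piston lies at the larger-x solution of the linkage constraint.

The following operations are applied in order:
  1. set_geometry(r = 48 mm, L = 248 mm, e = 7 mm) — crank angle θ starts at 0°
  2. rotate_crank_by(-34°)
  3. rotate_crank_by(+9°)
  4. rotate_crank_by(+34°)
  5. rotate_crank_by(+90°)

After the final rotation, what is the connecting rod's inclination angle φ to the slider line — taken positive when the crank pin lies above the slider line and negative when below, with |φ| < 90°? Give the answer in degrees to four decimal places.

9.3776

set_geometry: r = 48 mm, L = 248 mm, e = 7 mm; θ ← 0°
rotate_crank_by(-34°): θ ← 0° -34° = -34°
rotate_crank_by(+9°): θ ← -34° +9° = -25°
rotate_crank_by(+34°): θ ← -25° +34° = 9°
rotate_crank_by(+90°): θ ← 9° +90° = 99°
crank pin P = (r cos θ, r sin θ) = (-7.508854, 47.409040)
h = r sin θ − e = 47.409040 − 7 = 40.409040
sin φ = h / L = 40.409040 / 248 = 0.16293968
φ = arcsin(0.16293968) = 9.377567°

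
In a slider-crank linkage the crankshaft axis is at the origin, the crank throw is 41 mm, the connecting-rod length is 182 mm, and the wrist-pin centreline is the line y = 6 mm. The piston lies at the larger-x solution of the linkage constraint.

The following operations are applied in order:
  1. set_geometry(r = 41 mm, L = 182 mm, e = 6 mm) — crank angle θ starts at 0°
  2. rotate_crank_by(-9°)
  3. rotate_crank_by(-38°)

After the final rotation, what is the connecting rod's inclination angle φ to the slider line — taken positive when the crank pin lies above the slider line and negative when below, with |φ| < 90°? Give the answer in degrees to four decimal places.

-11.4038

set_geometry: r = 41 mm, L = 182 mm, e = 6 mm; θ ← 0°
rotate_crank_by(-9°): θ ← 0° -9° = -9°
rotate_crank_by(-38°): θ ← -9° -38° = -47°
crank pin P = (r cos θ, r sin θ) = (27.961933, -29.985502)
h = r sin θ − e = -29.985502 − 6 = -35.985502
sin φ = h / L = -35.985502 / 182 = -0.19772254
φ = arcsin(-0.19772254) = -11.403811°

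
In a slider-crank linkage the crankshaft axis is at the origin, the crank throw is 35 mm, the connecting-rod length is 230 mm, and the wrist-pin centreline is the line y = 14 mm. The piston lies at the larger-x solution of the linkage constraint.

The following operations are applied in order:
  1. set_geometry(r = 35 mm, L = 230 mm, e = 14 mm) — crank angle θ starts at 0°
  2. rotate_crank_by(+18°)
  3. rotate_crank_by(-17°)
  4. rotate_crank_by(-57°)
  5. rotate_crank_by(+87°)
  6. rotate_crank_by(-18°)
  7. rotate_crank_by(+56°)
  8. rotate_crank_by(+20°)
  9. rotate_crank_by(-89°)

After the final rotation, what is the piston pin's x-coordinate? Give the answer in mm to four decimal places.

set_geometry: r = 35 mm, L = 230 mm, e = 14 mm; θ ← 0°
rotate_crank_by(+18°): θ ← 0° +18° = 18°
rotate_crank_by(-17°): θ ← 18° -17° = 1°
rotate_crank_by(-57°): θ ← 1° -57° = -56°
rotate_crank_by(+87°): θ ← -56° +87° = 31°
rotate_crank_by(-18°): θ ← 31° -18° = 13°
rotate_crank_by(+56°): θ ← 13° +56° = 69°
rotate_crank_by(+20°): θ ← 69° +20° = 89°
rotate_crank_by(-89°): θ ← 89° -89° = 0°
crank pin P = (r cos θ, r sin θ) = (35.000000, 0.000000)
h = r sin θ − e = 0.000000 − 14 = -14.000000
x = r cos θ + √(L² − h²) = 35.000000 + √(52900.0 − 196.0000) = 35.000000 + 229.573518 = 264.573518

264.5735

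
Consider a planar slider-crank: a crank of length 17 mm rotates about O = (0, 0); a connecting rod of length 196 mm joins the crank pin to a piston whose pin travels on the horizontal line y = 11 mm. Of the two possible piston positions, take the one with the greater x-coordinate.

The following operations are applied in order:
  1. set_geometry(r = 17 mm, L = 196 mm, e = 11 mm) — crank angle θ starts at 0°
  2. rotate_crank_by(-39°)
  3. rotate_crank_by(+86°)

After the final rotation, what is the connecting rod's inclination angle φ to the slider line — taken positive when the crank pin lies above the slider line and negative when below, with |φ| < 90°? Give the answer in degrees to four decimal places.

0.4189

set_geometry: r = 17 mm, L = 196 mm, e = 11 mm; θ ← 0°
rotate_crank_by(-39°): θ ← 0° -39° = -39°
rotate_crank_by(+86°): θ ← -39° +86° = 47°
crank pin P = (r cos θ, r sin θ) = (11.593972, 12.433013)
h = r sin θ − e = 12.433013 − 11 = 1.433013
sin φ = h / L = 1.433013 / 196 = 0.00731129
φ = arcsin(0.00731129) = 0.418910°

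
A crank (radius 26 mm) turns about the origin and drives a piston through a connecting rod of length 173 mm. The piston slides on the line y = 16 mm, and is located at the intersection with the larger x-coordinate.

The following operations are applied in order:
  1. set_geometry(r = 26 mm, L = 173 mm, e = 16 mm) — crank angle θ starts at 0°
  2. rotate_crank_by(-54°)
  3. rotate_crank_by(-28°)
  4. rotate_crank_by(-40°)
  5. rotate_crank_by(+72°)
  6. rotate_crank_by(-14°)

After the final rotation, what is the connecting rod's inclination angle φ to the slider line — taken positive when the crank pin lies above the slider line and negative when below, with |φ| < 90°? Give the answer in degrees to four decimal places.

-13.1537

set_geometry: r = 26 mm, L = 173 mm, e = 16 mm; θ ← 0°
rotate_crank_by(-54°): θ ← 0° -54° = -54°
rotate_crank_by(-28°): θ ← -54° -28° = -82°
rotate_crank_by(-40°): θ ← -82° -40° = -122°
rotate_crank_by(+72°): θ ← -122° +72° = -50°
rotate_crank_by(-14°): θ ← -50° -14° = -64°
crank pin P = (r cos θ, r sin θ) = (11.397650, -23.368645)
h = r sin θ − e = -23.368645 − 16 = -39.368645
sin φ = h / L = -39.368645 / 173 = -0.22756442
φ = arcsin(-0.22756442) = -13.153721°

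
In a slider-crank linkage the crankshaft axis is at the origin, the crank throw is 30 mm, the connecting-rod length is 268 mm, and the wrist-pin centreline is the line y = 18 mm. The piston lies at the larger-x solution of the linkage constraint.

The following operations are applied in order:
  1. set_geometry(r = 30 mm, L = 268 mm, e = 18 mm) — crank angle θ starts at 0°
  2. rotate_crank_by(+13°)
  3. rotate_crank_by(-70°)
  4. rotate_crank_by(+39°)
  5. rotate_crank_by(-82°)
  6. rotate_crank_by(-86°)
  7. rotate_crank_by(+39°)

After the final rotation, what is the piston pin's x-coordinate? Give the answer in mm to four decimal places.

set_geometry: r = 30 mm, L = 268 mm, e = 18 mm; θ ← 0°
rotate_crank_by(+13°): θ ← 0° +13° = 13°
rotate_crank_by(-70°): θ ← 13° -70° = -57°
rotate_crank_by(+39°): θ ← -57° +39° = -18°
rotate_crank_by(-82°): θ ← -18° -82° = -100°
rotate_crank_by(-86°): θ ← -100° -86° = -186°
rotate_crank_by(+39°): θ ← -186° +39° = -147°
crank pin P = (r cos θ, r sin θ) = (-25.160117, -16.339171)
h = r sin θ − e = -16.339171 − 18 = -34.339171
x = r cos θ + √(L² − h²) = -25.160117 + √(71824.0 − 1179.1787) = -25.160117 + 265.790935 = 240.630818

240.6308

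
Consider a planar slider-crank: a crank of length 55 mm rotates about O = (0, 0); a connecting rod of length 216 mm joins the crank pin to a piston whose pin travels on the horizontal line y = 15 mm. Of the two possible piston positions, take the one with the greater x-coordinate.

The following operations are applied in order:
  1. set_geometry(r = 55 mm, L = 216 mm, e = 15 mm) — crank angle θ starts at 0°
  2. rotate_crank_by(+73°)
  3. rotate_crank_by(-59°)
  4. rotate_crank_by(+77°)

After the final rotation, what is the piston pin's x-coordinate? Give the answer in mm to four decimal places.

211.3057

set_geometry: r = 55 mm, L = 216 mm, e = 15 mm; θ ← 0°
rotate_crank_by(+73°): θ ← 0° +73° = 73°
rotate_crank_by(-59°): θ ← 73° -59° = 14°
rotate_crank_by(+77°): θ ← 14° +77° = 91°
crank pin P = (r cos θ, r sin θ) = (-0.959882, 54.991623)
h = r sin θ − e = 54.991623 − 15 = 39.991623
x = r cos θ + √(L² − h²) = -0.959882 + √(46656.0 − 1599.3299) = -0.959882 + 212.265565 = 211.305683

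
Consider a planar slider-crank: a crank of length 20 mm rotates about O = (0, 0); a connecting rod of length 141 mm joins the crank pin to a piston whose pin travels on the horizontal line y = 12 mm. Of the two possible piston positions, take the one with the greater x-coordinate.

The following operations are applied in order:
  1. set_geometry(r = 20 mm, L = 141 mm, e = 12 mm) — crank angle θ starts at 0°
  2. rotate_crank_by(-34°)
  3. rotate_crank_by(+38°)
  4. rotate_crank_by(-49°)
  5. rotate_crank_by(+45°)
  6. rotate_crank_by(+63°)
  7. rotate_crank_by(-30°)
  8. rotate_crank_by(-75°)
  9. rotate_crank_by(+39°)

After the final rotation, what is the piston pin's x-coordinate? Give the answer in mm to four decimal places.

160.3677

set_geometry: r = 20 mm, L = 141 mm, e = 12 mm; θ ← 0°
rotate_crank_by(-34°): θ ← 0° -34° = -34°
rotate_crank_by(+38°): θ ← -34° +38° = 4°
rotate_crank_by(-49°): θ ← 4° -49° = -45°
rotate_crank_by(+45°): θ ← -45° +45° = 0°
rotate_crank_by(+63°): θ ← 0° +63° = 63°
rotate_crank_by(-30°): θ ← 63° -30° = 33°
rotate_crank_by(-75°): θ ← 33° -75° = -42°
rotate_crank_by(+39°): θ ← -42° +39° = -3°
crank pin P = (r cos θ, r sin θ) = (19.972591, -1.046719)
h = r sin θ − e = -1.046719 − 12 = -13.046719
x = r cos θ + √(L² − h²) = 19.972591 + √(19881.0 − 170.2169) = 19.972591 + 140.395096 = 160.367687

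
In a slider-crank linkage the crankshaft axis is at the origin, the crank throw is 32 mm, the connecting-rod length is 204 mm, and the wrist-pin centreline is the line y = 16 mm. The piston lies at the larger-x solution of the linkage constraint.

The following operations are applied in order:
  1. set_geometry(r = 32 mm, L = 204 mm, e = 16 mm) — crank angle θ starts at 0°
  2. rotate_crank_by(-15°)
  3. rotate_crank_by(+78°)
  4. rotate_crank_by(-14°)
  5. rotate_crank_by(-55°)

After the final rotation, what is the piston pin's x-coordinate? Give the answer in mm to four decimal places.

234.9054

set_geometry: r = 32 mm, L = 204 mm, e = 16 mm; θ ← 0°
rotate_crank_by(-15°): θ ← 0° -15° = -15°
rotate_crank_by(+78°): θ ← -15° +78° = 63°
rotate_crank_by(-14°): θ ← 63° -14° = 49°
rotate_crank_by(-55°): θ ← 49° -55° = -6°
crank pin P = (r cos θ, r sin θ) = (31.824701, -3.344911)
h = r sin θ − e = -3.344911 − 16 = -19.344911
x = r cos θ + √(L² − h²) = 31.824701 + √(41616.0 − 374.2256) = 31.824701 + 203.080709 = 234.905410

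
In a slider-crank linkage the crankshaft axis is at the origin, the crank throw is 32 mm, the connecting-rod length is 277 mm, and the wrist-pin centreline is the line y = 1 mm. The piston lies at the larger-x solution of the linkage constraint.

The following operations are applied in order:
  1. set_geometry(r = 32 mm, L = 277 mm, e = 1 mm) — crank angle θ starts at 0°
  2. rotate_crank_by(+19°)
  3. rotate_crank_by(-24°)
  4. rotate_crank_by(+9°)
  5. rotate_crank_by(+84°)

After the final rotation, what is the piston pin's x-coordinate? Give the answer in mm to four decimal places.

set_geometry: r = 32 mm, L = 277 mm, e = 1 mm; θ ← 0°
rotate_crank_by(+19°): θ ← 0° +19° = 19°
rotate_crank_by(-24°): θ ← 19° -24° = -5°
rotate_crank_by(+9°): θ ← -5° +9° = 4°
rotate_crank_by(+84°): θ ← 4° +84° = 88°
crank pin P = (r cos θ, r sin θ) = (1.116784, 31.980506)
h = r sin θ − e = 31.980506 − 1 = 30.980506
x = r cos θ + √(L² − h²) = 1.116784 + √(76729.0 − 959.7918) = 1.116784 + 275.262072 = 276.378856

276.3789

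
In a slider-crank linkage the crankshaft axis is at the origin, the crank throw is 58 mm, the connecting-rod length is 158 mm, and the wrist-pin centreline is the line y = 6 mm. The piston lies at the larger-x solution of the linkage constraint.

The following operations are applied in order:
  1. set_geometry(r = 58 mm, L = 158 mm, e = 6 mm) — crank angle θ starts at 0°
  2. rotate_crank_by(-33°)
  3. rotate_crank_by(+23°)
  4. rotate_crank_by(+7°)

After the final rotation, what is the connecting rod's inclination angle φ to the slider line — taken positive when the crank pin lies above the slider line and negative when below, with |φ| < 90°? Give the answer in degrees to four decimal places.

-3.2783

set_geometry: r = 58 mm, L = 158 mm, e = 6 mm; θ ← 0°
rotate_crank_by(-33°): θ ← 0° -33° = -33°
rotate_crank_by(+23°): θ ← -33° +23° = -10°
rotate_crank_by(+7°): θ ← -10° +7° = -3°
crank pin P = (r cos θ, r sin θ) = (57.920513, -3.035485)
h = r sin θ − e = -3.035485 − 6 = -9.035485
sin φ = h / L = -9.035485 / 158 = -0.05718662
φ = arcsin(-0.05718662) = -3.278340°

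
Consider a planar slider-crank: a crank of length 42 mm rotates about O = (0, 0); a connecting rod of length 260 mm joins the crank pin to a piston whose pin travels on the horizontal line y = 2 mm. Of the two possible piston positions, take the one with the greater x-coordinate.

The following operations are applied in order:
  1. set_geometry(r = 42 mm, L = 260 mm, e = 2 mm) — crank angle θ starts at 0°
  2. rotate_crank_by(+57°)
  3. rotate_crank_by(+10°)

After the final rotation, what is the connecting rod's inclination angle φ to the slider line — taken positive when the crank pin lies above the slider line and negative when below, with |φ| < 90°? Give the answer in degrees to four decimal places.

8.1060

set_geometry: r = 42 mm, L = 260 mm, e = 2 mm; θ ← 0°
rotate_crank_by(+57°): θ ← 0° +57° = 57°
rotate_crank_by(+10°): θ ← 57° +10° = 67°
crank pin P = (r cos θ, r sin θ) = (16.410707, 38.661204)
h = r sin θ − e = 38.661204 − 2 = 36.661204
sin φ = h / L = 36.661204 / 260 = 0.14100463
φ = arcsin(0.14100463) = 8.105984°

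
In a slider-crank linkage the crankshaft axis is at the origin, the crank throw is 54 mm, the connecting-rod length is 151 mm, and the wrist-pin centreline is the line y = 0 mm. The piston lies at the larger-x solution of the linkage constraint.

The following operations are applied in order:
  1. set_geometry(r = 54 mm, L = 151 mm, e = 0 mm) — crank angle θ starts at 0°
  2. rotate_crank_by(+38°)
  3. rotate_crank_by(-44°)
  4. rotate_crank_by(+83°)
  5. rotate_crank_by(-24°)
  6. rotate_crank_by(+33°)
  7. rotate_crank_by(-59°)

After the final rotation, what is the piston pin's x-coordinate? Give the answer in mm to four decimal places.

set_geometry: r = 54 mm, L = 151 mm, e = 0 mm; θ ← 0°
rotate_crank_by(+38°): θ ← 0° +38° = 38°
rotate_crank_by(-44°): θ ← 38° -44° = -6°
rotate_crank_by(+83°): θ ← -6° +83° = 77°
rotate_crank_by(-24°): θ ← 77° -24° = 53°
rotate_crank_by(+33°): θ ← 53° +33° = 86°
rotate_crank_by(-59°): θ ← 86° -59° = 27°
crank pin P = (r cos θ, r sin θ) = (48.114352, 24.515487)
h = r sin θ − e = 24.515487 − 0 = 24.515487
x = r cos θ + √(L² − h²) = 48.114352 + √(22801.0 − 601.0091) = 48.114352 + 148.996614 = 197.110966

197.1110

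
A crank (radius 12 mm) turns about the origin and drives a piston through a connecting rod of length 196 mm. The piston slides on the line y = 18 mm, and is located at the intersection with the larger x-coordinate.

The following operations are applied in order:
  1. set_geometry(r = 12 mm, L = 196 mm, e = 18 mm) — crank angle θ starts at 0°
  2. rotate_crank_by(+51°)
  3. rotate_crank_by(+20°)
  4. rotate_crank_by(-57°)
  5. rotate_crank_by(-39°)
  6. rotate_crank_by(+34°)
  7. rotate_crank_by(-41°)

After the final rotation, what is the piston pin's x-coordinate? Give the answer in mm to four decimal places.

set_geometry: r = 12 mm, L = 196 mm, e = 18 mm; θ ← 0°
rotate_crank_by(+51°): θ ← 0° +51° = 51°
rotate_crank_by(+20°): θ ← 51° +20° = 71°
rotate_crank_by(-57°): θ ← 71° -57° = 14°
rotate_crank_by(-39°): θ ← 14° -39° = -25°
rotate_crank_by(+34°): θ ← -25° +34° = 9°
rotate_crank_by(-41°): θ ← 9° -41° = -32°
crank pin P = (r cos θ, r sin θ) = (10.176577, -6.359031)
h = r sin θ − e = -6.359031 − 18 = -24.359031
x = r cos θ + √(L² − h²) = 10.176577 + √(38416.0 − 593.3624) = 10.176577 + 194.480430 = 204.657007

204.6570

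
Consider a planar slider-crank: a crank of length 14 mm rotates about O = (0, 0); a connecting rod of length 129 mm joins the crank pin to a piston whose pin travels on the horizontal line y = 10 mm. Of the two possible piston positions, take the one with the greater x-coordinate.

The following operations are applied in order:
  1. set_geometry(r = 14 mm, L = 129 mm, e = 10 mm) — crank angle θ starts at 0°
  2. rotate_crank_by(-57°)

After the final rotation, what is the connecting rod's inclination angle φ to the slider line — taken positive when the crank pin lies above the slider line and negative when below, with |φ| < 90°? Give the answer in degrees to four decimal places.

set_geometry: r = 14 mm, L = 129 mm, e = 10 mm; θ ← 0°
rotate_crank_by(-57°): θ ← 0° -57° = -57°
crank pin P = (r cos θ, r sin θ) = (7.624946, -11.741388)
h = r sin θ − e = -11.741388 − 10 = -21.741388
sin φ = h / L = -21.741388 / 129 = -0.16853789
φ = arcsin(-0.16853789) = -9.702820°

-9.7028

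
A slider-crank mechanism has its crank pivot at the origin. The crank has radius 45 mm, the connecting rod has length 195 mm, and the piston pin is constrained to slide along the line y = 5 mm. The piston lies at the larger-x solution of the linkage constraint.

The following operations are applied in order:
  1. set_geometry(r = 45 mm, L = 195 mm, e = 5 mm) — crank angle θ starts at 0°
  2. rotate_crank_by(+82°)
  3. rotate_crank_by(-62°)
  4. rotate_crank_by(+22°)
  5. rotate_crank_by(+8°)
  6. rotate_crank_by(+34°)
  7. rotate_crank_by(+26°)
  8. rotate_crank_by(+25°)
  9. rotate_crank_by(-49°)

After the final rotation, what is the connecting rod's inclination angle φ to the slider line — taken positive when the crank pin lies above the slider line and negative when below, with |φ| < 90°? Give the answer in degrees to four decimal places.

set_geometry: r = 45 mm, L = 195 mm, e = 5 mm; θ ← 0°
rotate_crank_by(+82°): θ ← 0° +82° = 82°
rotate_crank_by(-62°): θ ← 82° -62° = 20°
rotate_crank_by(+22°): θ ← 20° +22° = 42°
rotate_crank_by(+8°): θ ← 42° +8° = 50°
rotate_crank_by(+34°): θ ← 50° +34° = 84°
rotate_crank_by(+26°): θ ← 84° +26° = 110°
rotate_crank_by(+25°): θ ← 110° +25° = 135°
rotate_crank_by(-49°): θ ← 135° -49° = 86°
crank pin P = (r cos θ, r sin θ) = (3.139041, 44.890382)
h = r sin θ − e = 44.890382 − 5 = 39.890382
sin φ = h / L = 39.890382 / 195 = 0.20456606
φ = arcsin(0.20456606) = 11.804098°

11.8041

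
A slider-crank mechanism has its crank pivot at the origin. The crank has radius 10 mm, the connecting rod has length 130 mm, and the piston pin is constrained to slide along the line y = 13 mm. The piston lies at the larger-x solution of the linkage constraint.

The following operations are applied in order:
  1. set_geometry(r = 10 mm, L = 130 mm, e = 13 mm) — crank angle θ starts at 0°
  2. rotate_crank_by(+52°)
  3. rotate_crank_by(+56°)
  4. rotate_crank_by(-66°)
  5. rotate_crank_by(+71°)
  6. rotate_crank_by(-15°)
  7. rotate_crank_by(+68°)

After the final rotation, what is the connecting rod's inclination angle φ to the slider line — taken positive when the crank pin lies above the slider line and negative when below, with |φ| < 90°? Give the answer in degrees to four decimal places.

set_geometry: r = 10 mm, L = 130 mm, e = 13 mm; θ ← 0°
rotate_crank_by(+52°): θ ← 0° +52° = 52°
rotate_crank_by(+56°): θ ← 52° +56° = 108°
rotate_crank_by(-66°): θ ← 108° -66° = 42°
rotate_crank_by(+71°): θ ← 42° +71° = 113°
rotate_crank_by(-15°): θ ← 113° -15° = 98°
rotate_crank_by(+68°): θ ← 98° +68° = 166°
crank pin P = (r cos θ, r sin θ) = (-9.702957, 2.419219)
h = r sin θ − e = 2.419219 − 13 = -10.580781
sin φ = h / L = -10.580781 / 130 = -0.08139062
φ = arcsin(-0.08139062) = -4.668503°

-4.6685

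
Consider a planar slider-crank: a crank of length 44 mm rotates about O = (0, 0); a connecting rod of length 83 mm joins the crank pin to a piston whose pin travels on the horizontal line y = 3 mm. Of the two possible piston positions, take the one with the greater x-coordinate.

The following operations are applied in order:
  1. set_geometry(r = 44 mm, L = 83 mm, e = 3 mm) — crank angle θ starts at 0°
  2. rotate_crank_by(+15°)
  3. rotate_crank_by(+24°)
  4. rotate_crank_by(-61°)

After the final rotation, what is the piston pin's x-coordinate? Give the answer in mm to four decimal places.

set_geometry: r = 44 mm, L = 83 mm, e = 3 mm; θ ← 0°
rotate_crank_by(+15°): θ ← 0° +15° = 15°
rotate_crank_by(+24°): θ ← 15° +24° = 39°
rotate_crank_by(-61°): θ ← 39° -61° = -22°
crank pin P = (r cos θ, r sin θ) = (40.796090, -16.482690)
h = r sin θ − e = -16.482690 − 3 = -19.482690
x = r cos θ + √(L² − h²) = 40.796090 + √(6889.0 − 379.5752) = 40.796090 + 80.681006 = 121.477096

121.4771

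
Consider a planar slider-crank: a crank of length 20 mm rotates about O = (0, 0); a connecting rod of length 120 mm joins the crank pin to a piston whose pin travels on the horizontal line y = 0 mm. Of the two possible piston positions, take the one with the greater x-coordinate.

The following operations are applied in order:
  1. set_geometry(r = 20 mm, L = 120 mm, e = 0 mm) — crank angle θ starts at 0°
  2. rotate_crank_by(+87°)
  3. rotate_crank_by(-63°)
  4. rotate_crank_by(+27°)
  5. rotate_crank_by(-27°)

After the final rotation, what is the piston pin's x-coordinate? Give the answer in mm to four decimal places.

137.9949

set_geometry: r = 20 mm, L = 120 mm, e = 0 mm; θ ← 0°
rotate_crank_by(+87°): θ ← 0° +87° = 87°
rotate_crank_by(-63°): θ ← 87° -63° = 24°
rotate_crank_by(+27°): θ ← 24° +27° = 51°
rotate_crank_by(-27°): θ ← 51° -27° = 24°
crank pin P = (r cos θ, r sin θ) = (18.270909, 8.134733)
h = r sin θ − e = 8.134733 − 0 = 8.134733
x = r cos θ + √(L² − h²) = 18.270909 + √(14400.0 − 66.1739) = 18.270909 + 119.723958 = 137.994867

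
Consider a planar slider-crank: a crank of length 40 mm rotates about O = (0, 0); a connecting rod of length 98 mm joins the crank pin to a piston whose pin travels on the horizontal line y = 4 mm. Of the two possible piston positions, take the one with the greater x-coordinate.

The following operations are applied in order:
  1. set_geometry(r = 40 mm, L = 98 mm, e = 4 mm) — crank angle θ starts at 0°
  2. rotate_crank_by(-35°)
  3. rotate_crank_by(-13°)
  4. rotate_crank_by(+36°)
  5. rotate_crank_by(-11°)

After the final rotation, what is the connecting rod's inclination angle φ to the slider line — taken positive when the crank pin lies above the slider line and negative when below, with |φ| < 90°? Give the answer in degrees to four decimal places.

set_geometry: r = 40 mm, L = 98 mm, e = 4 mm; θ ← 0°
rotate_crank_by(-35°): θ ← 0° -35° = -35°
rotate_crank_by(-13°): θ ← -35° -13° = -48°
rotate_crank_by(+36°): θ ← -48° +36° = -12°
rotate_crank_by(-11°): θ ← -12° -11° = -23°
crank pin P = (r cos θ, r sin θ) = (36.820194, -15.629245)
h = r sin θ − e = -15.629245 − 4 = -19.629245
sin φ = h / L = -19.629245 / 98 = -0.20029842
φ = arcsin(-0.20029842) = -11.554410°

-11.5544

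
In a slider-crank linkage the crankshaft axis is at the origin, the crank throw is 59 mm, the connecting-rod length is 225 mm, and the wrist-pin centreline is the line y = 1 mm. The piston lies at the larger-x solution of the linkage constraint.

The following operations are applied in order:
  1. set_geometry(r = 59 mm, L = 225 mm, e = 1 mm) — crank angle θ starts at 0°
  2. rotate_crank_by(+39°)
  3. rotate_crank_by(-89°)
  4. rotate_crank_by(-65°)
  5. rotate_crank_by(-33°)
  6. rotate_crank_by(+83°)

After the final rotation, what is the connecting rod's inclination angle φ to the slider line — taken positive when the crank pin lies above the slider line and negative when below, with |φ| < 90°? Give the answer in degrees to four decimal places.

-14.0104

set_geometry: r = 59 mm, L = 225 mm, e = 1 mm; θ ← 0°
rotate_crank_by(+39°): θ ← 0° +39° = 39°
rotate_crank_by(-89°): θ ← 39° -89° = -50°
rotate_crank_by(-65°): θ ← -50° -65° = -115°
rotate_crank_by(-33°): θ ← -115° -33° = -148°
rotate_crank_by(+83°): θ ← -148° +83° = -65°
crank pin P = (r cos θ, r sin θ) = (24.934477, -53.472159)
h = r sin θ − e = -53.472159 − 1 = -54.472159
sin φ = h / L = -54.472159 / 225 = -0.24209849
φ = arcsin(-0.24209849) = -14.010428°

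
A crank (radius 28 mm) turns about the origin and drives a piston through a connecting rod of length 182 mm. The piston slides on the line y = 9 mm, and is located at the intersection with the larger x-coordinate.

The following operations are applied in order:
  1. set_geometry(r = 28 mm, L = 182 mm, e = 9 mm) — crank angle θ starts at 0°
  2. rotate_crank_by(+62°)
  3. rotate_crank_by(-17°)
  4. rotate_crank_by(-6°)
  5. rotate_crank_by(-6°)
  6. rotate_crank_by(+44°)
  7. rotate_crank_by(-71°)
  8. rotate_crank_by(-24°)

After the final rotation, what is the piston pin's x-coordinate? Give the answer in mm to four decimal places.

207.7715

set_geometry: r = 28 mm, L = 182 mm, e = 9 mm; θ ← 0°
rotate_crank_by(+62°): θ ← 0° +62° = 62°
rotate_crank_by(-17°): θ ← 62° -17° = 45°
rotate_crank_by(-6°): θ ← 45° -6° = 39°
rotate_crank_by(-6°): θ ← 39° -6° = 33°
rotate_crank_by(+44°): θ ← 33° +44° = 77°
rotate_crank_by(-71°): θ ← 77° -71° = 6°
rotate_crank_by(-24°): θ ← 6° -24° = -18°
crank pin P = (r cos θ, r sin θ) = (26.629582, -8.652476)
h = r sin θ − e = -8.652476 − 9 = -17.652476
x = r cos θ + √(L² − h²) = 26.629582 + √(33124.0 − 311.6099) = 26.629582 + 181.141906 = 207.771488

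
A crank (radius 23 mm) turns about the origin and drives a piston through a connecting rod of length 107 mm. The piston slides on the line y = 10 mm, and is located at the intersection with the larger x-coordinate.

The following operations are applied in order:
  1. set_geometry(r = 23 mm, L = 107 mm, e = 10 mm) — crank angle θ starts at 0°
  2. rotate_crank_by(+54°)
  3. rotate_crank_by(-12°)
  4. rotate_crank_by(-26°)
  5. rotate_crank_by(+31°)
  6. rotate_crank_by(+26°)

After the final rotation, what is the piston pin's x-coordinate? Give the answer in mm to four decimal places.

113.0501

set_geometry: r = 23 mm, L = 107 mm, e = 10 mm; θ ← 0°
rotate_crank_by(+54°): θ ← 0° +54° = 54°
rotate_crank_by(-12°): θ ← 54° -12° = 42°
rotate_crank_by(-26°): θ ← 42° -26° = 16°
rotate_crank_by(+31°): θ ← 16° +31° = 47°
rotate_crank_by(+26°): θ ← 47° +26° = 73°
crank pin P = (r cos θ, r sin θ) = (6.724549, 21.995009)
h = r sin θ − e = 21.995009 − 10 = 11.995009
x = r cos θ + √(L² − h²) = 6.724549 + √(11449.0 − 143.8803) = 6.724549 + 106.325537 = 113.050086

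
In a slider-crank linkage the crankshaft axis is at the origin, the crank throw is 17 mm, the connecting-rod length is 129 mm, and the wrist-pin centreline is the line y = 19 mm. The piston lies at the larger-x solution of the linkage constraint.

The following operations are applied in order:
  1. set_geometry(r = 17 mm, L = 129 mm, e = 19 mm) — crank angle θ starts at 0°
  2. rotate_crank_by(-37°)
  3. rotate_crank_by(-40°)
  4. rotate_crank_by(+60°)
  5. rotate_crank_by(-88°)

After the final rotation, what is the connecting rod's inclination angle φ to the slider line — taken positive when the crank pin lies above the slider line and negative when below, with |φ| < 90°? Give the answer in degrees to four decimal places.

-15.9369

set_geometry: r = 17 mm, L = 129 mm, e = 19 mm; θ ← 0°
rotate_crank_by(-37°): θ ← 0° -37° = -37°
rotate_crank_by(-40°): θ ← -37° -40° = -77°
rotate_crank_by(+60°): θ ← -77° +60° = -17°
rotate_crank_by(-88°): θ ← -17° -88° = -105°
crank pin P = (r cos θ, r sin θ) = (-4.399924, -16.420739)
h = r sin θ − e = -16.420739 − 19 = -35.420739
sin φ = h / L = -35.420739 / 129 = -0.27457937
φ = arcsin(-0.27457937) = -15.936949°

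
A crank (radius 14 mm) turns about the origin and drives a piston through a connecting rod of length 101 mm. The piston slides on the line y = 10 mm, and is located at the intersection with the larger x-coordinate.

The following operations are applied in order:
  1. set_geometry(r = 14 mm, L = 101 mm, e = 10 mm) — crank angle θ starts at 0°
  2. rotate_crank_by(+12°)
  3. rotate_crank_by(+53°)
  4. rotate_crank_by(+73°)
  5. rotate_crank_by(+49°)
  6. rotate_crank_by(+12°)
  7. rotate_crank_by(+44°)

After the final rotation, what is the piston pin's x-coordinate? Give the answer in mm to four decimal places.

92.1120

set_geometry: r = 14 mm, L = 101 mm, e = 10 mm; θ ← 0°
rotate_crank_by(+12°): θ ← 0° +12° = 12°
rotate_crank_by(+53°): θ ← 12° +53° = 65°
rotate_crank_by(+73°): θ ← 65° +73° = 138°
rotate_crank_by(+49°): θ ← 138° +49° = 187°
rotate_crank_by(+12°): θ ← 187° +12° = 199°
rotate_crank_by(+44°): θ ← 199° +44° = 243°
crank pin P = (r cos θ, r sin θ) = (-6.355867, -12.474091)
h = r sin θ − e = -12.474091 − 10 = -22.474091
x = r cos θ + √(L² − h²) = -6.355867 + √(10201.0 − 505.0848) = -6.355867 + 98.467838 = 92.111972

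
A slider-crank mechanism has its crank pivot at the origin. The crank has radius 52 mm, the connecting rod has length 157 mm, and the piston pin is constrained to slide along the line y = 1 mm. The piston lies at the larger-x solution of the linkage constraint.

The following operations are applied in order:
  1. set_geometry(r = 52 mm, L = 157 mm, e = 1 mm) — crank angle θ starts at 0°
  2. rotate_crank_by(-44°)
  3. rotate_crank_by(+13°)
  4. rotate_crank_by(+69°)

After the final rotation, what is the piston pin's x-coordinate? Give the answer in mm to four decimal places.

194.8827

set_geometry: r = 52 mm, L = 157 mm, e = 1 mm; θ ← 0°
rotate_crank_by(-44°): θ ← 0° -44° = -44°
rotate_crank_by(+13°): θ ← -44° +13° = -31°
rotate_crank_by(+69°): θ ← -31° +69° = 38°
crank pin P = (r cos θ, r sin θ) = (40.976559, 32.014397)
h = r sin θ − e = 32.014397 − 1 = 31.014397
x = r cos θ + √(L² − h²) = 40.976559 + √(24649.0 − 961.8928) = 40.976559 + 153.906164 = 194.882723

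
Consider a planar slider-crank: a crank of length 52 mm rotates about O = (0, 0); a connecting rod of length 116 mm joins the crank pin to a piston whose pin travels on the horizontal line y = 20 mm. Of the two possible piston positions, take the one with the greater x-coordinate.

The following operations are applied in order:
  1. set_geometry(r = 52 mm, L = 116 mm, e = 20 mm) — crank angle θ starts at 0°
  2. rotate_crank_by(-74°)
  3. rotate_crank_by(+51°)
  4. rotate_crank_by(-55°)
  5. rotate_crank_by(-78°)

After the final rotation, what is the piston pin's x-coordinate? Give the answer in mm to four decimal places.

set_geometry: r = 52 mm, L = 116 mm, e = 20 mm; θ ← 0°
rotate_crank_by(-74°): θ ← 0° -74° = -74°
rotate_crank_by(+51°): θ ← -74° +51° = -23°
rotate_crank_by(-55°): θ ← -23° -55° = -78°
rotate_crank_by(-78°): θ ← -78° -78° = -156°
crank pin P = (r cos θ, r sin θ) = (-47.504364, -21.150305)
h = r sin θ − e = -21.150305 − 20 = -41.150305
x = r cos θ + √(L² − h²) = -47.504364 + √(13456.0 − 1693.3476) = -47.504364 + 108.455762 = 60.951398

60.9514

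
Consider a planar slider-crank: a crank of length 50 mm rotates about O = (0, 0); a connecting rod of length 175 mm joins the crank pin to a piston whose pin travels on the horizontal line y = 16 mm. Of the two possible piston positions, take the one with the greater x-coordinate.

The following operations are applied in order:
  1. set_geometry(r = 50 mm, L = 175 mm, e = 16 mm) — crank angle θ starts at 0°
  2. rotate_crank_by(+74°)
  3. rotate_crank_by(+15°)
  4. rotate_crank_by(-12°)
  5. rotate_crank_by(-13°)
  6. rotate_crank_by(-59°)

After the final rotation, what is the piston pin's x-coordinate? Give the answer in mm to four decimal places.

set_geometry: r = 50 mm, L = 175 mm, e = 16 mm; θ ← 0°
rotate_crank_by(+74°): θ ← 0° +74° = 74°
rotate_crank_by(+15°): θ ← 74° +15° = 89°
rotate_crank_by(-12°): θ ← 89° -12° = 77°
rotate_crank_by(-13°): θ ← 77° -13° = 64°
rotate_crank_by(-59°): θ ← 64° -59° = 5°
crank pin P = (r cos θ, r sin θ) = (49.809735, 4.357787)
h = r sin θ − e = 4.357787 − 16 = -11.642213
x = r cos θ + √(L² − h²) = 49.809735 + √(30625.0 − 135.5411) = 49.809735 + 174.612310 = 224.422045

224.4220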